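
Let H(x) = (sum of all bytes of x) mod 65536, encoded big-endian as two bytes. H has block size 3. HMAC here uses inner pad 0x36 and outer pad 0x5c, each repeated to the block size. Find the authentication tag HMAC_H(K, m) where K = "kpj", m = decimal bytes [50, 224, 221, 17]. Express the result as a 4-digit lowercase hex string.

019a

Key "kpj" = 6b 70 6a is exactly B = 3 bytes: K' = 6b 70 6a.
K' ⊕ ipad = 5d 46 5c.  K' ⊕ opad = 37 2c 36.
Inner input = (K'⊕ipad) ∥ m = 5d 46 5c ∥ 32 e0 dd 11.
Inner hash: sum = 93+70+92+50+224+221+17 = 767 → 02 ff.
Outer input = (K'⊕opad) ∥ inner = 37 2c 36 ∥ 02 ff.
Outer hash (tag): sum = 55+44+54+2+255 = 410 → 01 9a.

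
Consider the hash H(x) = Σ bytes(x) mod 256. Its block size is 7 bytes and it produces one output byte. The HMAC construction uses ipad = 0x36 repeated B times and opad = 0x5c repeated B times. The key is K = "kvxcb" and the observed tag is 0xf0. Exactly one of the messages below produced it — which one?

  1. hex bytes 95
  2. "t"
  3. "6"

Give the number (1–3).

Key "kvxcb" = 6b 76 78 63 62 is 5 bytes ≤ B = 7; zero-pad to 7 bytes: K' = 6b 76 78 63 62 00 00.
K' ⊕ ipad = 5d 40 4e 55 54 36 36; K' ⊕ opad = 37 2a 24 3f 3e 5c 5c.
m1: inner = H(5d 40 4e 55 54 36 36 95) = 95; tag = H(37 2a 24 3f 3e 5c 5c 95) = 4f
m2: inner = H(5d 40 4e 55 54 36 36 74) = 74; tag = H(37 2a 24 3f 3e 5c 5c 74) = 2e
m3: inner = H(5d 40 4e 55 54 36 36 36) = 36; tag = H(37 2a 24 3f 3e 5c 5c 36) = f0 ← matches

3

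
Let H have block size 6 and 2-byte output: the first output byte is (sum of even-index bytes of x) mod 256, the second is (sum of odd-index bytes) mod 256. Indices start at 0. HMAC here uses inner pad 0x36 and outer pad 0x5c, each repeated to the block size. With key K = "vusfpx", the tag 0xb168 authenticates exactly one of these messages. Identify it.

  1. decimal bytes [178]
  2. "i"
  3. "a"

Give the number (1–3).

3

Key "vusfpx" = 76 75 73 66 70 78 is exactly B = 6 bytes: K' = 76 75 73 66 70 78.
K' ⊕ ipad = 40 43 45 50 46 4e; K' ⊕ opad = 2a 29 2f 3a 2c 24.
m1: inner = H(40 43 45 50 46 4e b2) = 7d e1; tag = H(2a 29 2f 3a 2c 24 7d e1) = 0268
m2: inner = H(40 43 45 50 46 4e 69) = 34 e1; tag = H(2a 29 2f 3a 2c 24 34 e1) = b968
m3: inner = H(40 43 45 50 46 4e 61) = 2c e1; tag = H(2a 29 2f 3a 2c 24 2c e1) = b168 ← matches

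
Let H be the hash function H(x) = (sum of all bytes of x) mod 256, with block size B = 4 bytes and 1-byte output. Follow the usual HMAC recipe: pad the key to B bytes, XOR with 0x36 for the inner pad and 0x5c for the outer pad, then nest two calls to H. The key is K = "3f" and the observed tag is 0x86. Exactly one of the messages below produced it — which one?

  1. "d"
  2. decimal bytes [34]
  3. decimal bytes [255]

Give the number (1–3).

Key "3f" = 33 66 is 2 bytes ≤ B = 4; zero-pad to 4 bytes: K' = 33 66 00 00.
K' ⊕ ipad = 05 50 36 36; K' ⊕ opad = 6f 3a 5c 5c.
m1: inner = H(05 50 36 36 64) = 25; tag = H(6f 3a 5c 5c 25) = 86 ← matches
m2: inner = H(05 50 36 36 22) = e3; tag = H(6f 3a 5c 5c e3) = 44
m3: inner = H(05 50 36 36 ff) = c0; tag = H(6f 3a 5c 5c c0) = 21

1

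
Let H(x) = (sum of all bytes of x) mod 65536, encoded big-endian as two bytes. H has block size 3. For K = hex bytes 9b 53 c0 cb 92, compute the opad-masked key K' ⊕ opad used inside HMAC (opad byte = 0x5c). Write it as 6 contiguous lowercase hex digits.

Key hex bytes 9b 53 c0 cb 92 is 5 bytes > B = 3, so hash it first: H(key) = 03 0b, then zero-pad to 3 bytes: K' = 03 0b 00.
XOR each byte with 0x5c: 03⊕5c=5f, 0b⊕5c=57, 00⊕5c=5c.

5f575c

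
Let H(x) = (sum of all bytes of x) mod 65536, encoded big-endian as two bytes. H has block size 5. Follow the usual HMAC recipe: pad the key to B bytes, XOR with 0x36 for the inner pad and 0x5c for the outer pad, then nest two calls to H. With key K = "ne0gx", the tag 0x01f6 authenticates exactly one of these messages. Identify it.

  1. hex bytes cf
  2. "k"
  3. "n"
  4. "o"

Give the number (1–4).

4

Key "ne0gx" = 6e 65 30 67 78 is exactly B = 5 bytes: K' = 6e 65 30 67 78.
K' ⊕ ipad = 58 53 06 51 4e; K' ⊕ opad = 32 39 6c 3b 24.
m1: inner = H(58 53 06 51 4e cf) = 02 1f; tag = H(32 39 6c 3b 24 02 1f) = 0157
m2: inner = H(58 53 06 51 4e 6b) = 01 bb; tag = H(32 39 6c 3b 24 01 bb) = 01f2
m3: inner = H(58 53 06 51 4e 6e) = 01 be; tag = H(32 39 6c 3b 24 01 be) = 01f5
m4: inner = H(58 53 06 51 4e 6f) = 01 bf; tag = H(32 39 6c 3b 24 01 bf) = 01f6 ← matches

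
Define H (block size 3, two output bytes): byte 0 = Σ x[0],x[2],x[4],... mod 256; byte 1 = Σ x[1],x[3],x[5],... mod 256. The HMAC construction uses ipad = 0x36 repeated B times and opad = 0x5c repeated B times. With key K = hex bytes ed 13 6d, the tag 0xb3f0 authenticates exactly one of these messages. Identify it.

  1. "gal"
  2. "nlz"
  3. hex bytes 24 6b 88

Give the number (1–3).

Key hex bytes ed 13 6d is exactly B = 3 bytes: K' = ed 13 6d.
K' ⊕ ipad = db 25 5b; K' ⊕ opad = b1 4f 31.
m1: inner = H(db 25 5b 67 61 6c) = 97 f8; tag = H(b1 4f 31 97 f8) = dae6
m2: inner = H(db 25 5b 6e 6c 7a) = a2 0d; tag = H(b1 4f 31 a2 0d) = eff1
m3: inner = H(db 25 5b 24 6b 88) = a1 d1; tag = H(b1 4f 31 a1 d1) = b3f0 ← matches

3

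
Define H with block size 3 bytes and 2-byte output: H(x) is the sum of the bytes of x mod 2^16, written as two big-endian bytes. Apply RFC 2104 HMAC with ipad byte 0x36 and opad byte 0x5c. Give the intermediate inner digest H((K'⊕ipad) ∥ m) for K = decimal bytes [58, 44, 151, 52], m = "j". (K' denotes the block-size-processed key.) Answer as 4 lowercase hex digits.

00de

Key decimal bytes [58, 44, 151, 52] = 3a 2c 97 34 is 4 bytes > B = 3, so hash it first: H(key) = 01 31, then zero-pad to 3 bytes: K' = 01 31 00.
K' ⊕ ipad = 37 07 36.
Inner input = 37 07 36 ∥ 6a.
Inner hash: sum = 55+7+54+106 = 222 → 00 de.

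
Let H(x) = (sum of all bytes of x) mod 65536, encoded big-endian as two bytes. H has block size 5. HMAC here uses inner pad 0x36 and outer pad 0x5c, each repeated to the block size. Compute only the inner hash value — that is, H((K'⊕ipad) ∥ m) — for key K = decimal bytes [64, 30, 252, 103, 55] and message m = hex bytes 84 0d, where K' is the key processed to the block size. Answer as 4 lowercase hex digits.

Key decimal bytes [64, 30, 252, 103, 55] = 40 1e fc 67 37 is exactly B = 5 bytes: K' = 40 1e fc 67 37.
K' ⊕ ipad = 76 28 ca 51 01.
Inner input = 76 28 ca 51 01 ∥ 84 0d.
Inner hash: sum = 118+40+202+81+1+132+13 = 587 → 02 4b.

024b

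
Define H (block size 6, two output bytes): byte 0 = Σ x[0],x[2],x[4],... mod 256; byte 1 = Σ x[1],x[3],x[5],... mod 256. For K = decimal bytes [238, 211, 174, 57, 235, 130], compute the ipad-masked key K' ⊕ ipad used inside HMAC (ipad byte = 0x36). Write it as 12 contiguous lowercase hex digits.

d8e5980fddb4

Key decimal bytes [238, 211, 174, 57, 235, 130] = ee d3 ae 39 eb 82 is exactly B = 6 bytes: K' = ee d3 ae 39 eb 82.
XOR each byte with 0x36: ee⊕36=d8, d3⊕36=e5, ae⊕36=98, 39⊕36=0f, eb⊕36=dd, 82⊕36=b4.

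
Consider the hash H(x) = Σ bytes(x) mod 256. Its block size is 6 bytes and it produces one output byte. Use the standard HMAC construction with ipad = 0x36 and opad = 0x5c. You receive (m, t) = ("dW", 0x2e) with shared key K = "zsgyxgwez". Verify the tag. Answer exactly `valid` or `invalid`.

invalid

Key "zsgyxgwez" = 7a 73 67 79 78 67 77 65 7a is 9 bytes > B = 6, so hash it first: H(key) = 02, then zero-pad to 6 bytes: K' = 02 00 00 00 00 00.
K' ⊕ ipad = 34 36 36 36 36 36; K' ⊕ opad = 5e 5c 5c 5c 5c 5c.
Inner hash: sum = 52+54+54+54+54+54+100+87 = 509; mod 256 = 253 → fd.
Outer hash (recomputed tag): sum = 94+92+92+92+92+92+253 = 807; mod 256 = 39 → 27.
Recomputed tag = 27; claimed = 2e → mismatch.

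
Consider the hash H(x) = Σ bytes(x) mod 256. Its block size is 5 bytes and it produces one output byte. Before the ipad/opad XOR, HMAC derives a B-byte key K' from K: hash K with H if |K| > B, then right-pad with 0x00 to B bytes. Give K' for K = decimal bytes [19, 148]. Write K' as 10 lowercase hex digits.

Key decimal bytes [19, 148] = 13 94 is 2 bytes ≤ B = 5; zero-pad to 5 bytes: K' = 13 94 00 00 00.

1394000000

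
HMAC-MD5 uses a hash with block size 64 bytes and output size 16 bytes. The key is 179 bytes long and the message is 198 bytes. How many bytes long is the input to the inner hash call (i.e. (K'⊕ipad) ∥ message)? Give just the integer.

Key is 179 > 64 bytes, so it is hashed to 16 bytes then zero-padded to 64: |K'| = 64.
Inner input = (K'⊕ipad) ∥ m → 64 + 198 = 262 bytes.

262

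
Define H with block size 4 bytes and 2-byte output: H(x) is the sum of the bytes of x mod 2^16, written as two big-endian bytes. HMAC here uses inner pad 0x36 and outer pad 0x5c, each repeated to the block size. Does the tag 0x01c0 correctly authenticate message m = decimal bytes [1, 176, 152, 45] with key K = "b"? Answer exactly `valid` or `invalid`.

valid

Key "b" = 62 is 1 byte ≤ B = 4; zero-pad to 4 bytes: K' = 62 00 00 00.
K' ⊕ ipad = 54 36 36 36; K' ⊕ opad = 3e 5c 5c 5c.
Inner hash: sum = 84+54+54+54+1+176+152+45 = 620 → 02 6c.
Outer hash (recomputed tag): sum = 62+92+92+92+2+108 = 448 → 01 c0.
Recomputed tag = 01c0; claimed = 01c0 → match.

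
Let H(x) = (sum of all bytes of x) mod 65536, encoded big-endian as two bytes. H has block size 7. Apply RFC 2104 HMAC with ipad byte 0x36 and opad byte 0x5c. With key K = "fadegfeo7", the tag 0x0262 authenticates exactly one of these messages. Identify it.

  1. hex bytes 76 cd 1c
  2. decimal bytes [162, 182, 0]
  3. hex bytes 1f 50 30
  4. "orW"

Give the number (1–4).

1

Key "fadegfeo7" = 66 61 64 65 67 66 65 6f 37 is 9 bytes > B = 7, so hash it first: H(key) = 03 68, then zero-pad to 7 bytes: K' = 03 68 00 00 00 00 00.
K' ⊕ ipad = 35 5e 36 36 36 36 36; K' ⊕ opad = 5f 34 5c 5c 5c 5c 5c.
m1: inner = H(35 5e 36 36 36 36 36 76 cd 1c) = 03 00; tag = H(5f 34 5c 5c 5c 5c 5c 03 00) = 0262 ← matches
m2: inner = H(35 5e 36 36 36 36 36 a2 b6 00) = 02 f9; tag = H(5f 34 5c 5c 5c 5c 5c 02 f9) = 035a
m3: inner = H(35 5e 36 36 36 36 36 1f 50 30) = 02 40; tag = H(5f 34 5c 5c 5c 5c 5c 02 40) = 02a1
m4: inner = H(35 5e 36 36 36 36 36 6f 72 57) = 02 d9; tag = H(5f 34 5c 5c 5c 5c 5c 02 d9) = 033a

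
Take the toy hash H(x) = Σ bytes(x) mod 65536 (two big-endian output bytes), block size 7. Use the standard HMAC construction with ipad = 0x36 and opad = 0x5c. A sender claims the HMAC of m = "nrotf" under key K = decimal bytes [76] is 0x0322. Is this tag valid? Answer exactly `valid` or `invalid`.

valid

Key decimal bytes [76] = 4c is 1 byte ≤ B = 7; zero-pad to 7 bytes: K' = 4c 00 00 00 00 00 00.
K' ⊕ ipad = 7a 36 36 36 36 36 36; K' ⊕ opad = 10 5c 5c 5c 5c 5c 5c.
Inner hash: sum = 122+54+54+54+54+54+54+110+114+111+116+102 = 999 → 03 e7.
Outer hash (recomputed tag): sum = 16+92+92+92+92+92+92+3+231 = 802 → 03 22.
Recomputed tag = 0322; claimed = 0322 → match.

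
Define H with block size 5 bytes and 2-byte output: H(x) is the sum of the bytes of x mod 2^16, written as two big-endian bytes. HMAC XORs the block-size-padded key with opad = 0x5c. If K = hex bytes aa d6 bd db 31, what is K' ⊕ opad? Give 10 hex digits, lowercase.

Key hex bytes aa d6 bd db 31 is exactly B = 5 bytes: K' = aa d6 bd db 31.
XOR each byte with 0x5c: aa⊕5c=f6, d6⊕5c=8a, bd⊕5c=e1, db⊕5c=87, 31⊕5c=6d.

f68ae1876d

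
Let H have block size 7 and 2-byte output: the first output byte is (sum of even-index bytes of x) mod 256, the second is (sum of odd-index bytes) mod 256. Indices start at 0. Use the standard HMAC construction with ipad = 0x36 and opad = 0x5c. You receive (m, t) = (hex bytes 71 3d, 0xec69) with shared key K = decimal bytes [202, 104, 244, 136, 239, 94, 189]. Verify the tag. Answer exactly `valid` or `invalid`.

Key decimal bytes [202, 104, 244, 136, 239, 94, 189] = ca 68 f4 88 ef 5e bd is exactly B = 7 bytes: K' = ca 68 f4 88 ef 5e bd.
K' ⊕ ipad = fc 5e c2 be d9 68 8b; K' ⊕ opad = 96 34 a8 d4 b3 02 e1.
Inner hash: even-index sum = 863 mod 256 = 95; odd-index sum = 501 mod 256 = 245 → 5f f5.
Outer hash (recomputed tag): even-index sum = 967 mod 256 = 199; odd-index sum = 361 mod 256 = 105 → c7 69.
Recomputed tag = c769; claimed = ec69 → mismatch.

invalid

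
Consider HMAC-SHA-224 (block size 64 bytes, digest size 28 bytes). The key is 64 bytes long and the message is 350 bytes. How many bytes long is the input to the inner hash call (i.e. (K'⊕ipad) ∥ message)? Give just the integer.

Key is 64 ≤ 64 bytes, zero-padded: |K'| = 64.
Inner input = (K'⊕ipad) ∥ m → 64 + 350 = 414 bytes.

414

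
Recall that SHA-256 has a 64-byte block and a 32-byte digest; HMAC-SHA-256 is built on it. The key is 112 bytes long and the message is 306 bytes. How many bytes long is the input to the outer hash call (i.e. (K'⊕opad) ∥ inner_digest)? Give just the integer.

Key is 112 > 64 bytes, so it is hashed to 32 bytes then zero-padded to 64: |K'| = 64.
Outer input = (K'⊕opad) ∥ H(inner) → 64 + 32 = 96 bytes.

96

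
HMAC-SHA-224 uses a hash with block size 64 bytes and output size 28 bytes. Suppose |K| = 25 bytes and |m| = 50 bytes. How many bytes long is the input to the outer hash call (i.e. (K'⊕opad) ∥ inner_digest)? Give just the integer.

92

Key is 25 ≤ 64 bytes, zero-padded: |K'| = 64.
Outer input = (K'⊕opad) ∥ H(inner) → 64 + 28 = 92 bytes.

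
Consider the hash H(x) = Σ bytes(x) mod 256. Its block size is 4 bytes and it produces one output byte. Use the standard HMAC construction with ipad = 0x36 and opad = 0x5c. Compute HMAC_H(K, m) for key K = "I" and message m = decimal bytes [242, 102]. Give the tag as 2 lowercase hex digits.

Key "I" = 49 is 1 byte ≤ B = 4; zero-pad to 4 bytes: K' = 49 00 00 00.
K' ⊕ ipad = 7f 36 36 36.  K' ⊕ opad = 15 5c 5c 5c.
Inner input = (K'⊕ipad) ∥ m = 7f 36 36 36 ∥ f2 66.
Inner hash: sum = 127+54+54+54+242+102 = 633; mod 256 = 121 → 79.
Outer input = (K'⊕opad) ∥ inner = 15 5c 5c 5c ∥ 79.
Outer hash (tag): sum = 21+92+92+92+121 = 418; mod 256 = 162 → a2.

a2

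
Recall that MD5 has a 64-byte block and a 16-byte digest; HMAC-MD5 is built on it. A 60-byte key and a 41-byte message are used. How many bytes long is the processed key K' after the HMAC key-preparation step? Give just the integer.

64

Key is 60 ≤ 64 bytes, zero-padded: |K'| = 64.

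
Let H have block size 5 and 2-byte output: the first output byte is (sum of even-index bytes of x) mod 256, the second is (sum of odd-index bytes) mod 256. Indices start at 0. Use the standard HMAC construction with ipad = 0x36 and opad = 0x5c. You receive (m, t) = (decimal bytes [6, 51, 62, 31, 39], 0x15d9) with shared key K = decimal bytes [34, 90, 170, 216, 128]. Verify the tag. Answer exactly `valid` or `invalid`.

invalid

Key decimal bytes [34, 90, 170, 216, 128] = 22 5a aa d8 80 is exactly B = 5 bytes: K' = 22 5a aa d8 80.
K' ⊕ ipad = 14 6c 9c ee b6; K' ⊕ opad = 7e 06 f6 84 dc.
Inner hash: even-index sum = 440 mod 256 = 184; odd-index sum = 453 mod 256 = 197 → b8 c5.
Outer hash (recomputed tag): even-index sum = 789 mod 256 = 21; odd-index sum = 322 mod 256 = 66 → 15 42.
Recomputed tag = 1542; claimed = 15d9 → mismatch.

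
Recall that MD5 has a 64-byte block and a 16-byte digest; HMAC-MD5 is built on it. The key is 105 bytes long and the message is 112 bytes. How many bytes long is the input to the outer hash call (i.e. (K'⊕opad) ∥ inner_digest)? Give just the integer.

80

Key is 105 > 64 bytes, so it is hashed to 16 bytes then zero-padded to 64: |K'| = 64.
Outer input = (K'⊕opad) ∥ H(inner) → 64 + 16 = 80 bytes.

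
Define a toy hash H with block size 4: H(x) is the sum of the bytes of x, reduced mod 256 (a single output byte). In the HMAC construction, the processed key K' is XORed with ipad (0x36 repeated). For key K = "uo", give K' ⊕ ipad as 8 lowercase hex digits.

Key "uo" = 75 6f is 2 bytes ≤ B = 4; zero-pad to 4 bytes: K' = 75 6f 00 00.
XOR each byte with 0x36: 75⊕36=43, 6f⊕36=59, 00⊕36=36, 00⊕36=36.

43593636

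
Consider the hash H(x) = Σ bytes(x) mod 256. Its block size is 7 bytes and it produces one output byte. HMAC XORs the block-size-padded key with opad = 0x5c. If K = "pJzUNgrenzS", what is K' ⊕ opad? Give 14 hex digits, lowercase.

0c5c5c5c5c5c5c

Key "pJzUNgrenzS" = 70 4a 7a 55 4e 67 72 65 6e 7a 53 is 11 bytes > B = 7, so hash it first: H(key) = 50, then zero-pad to 7 bytes: K' = 50 00 00 00 00 00 00.
XOR each byte with 0x5c: 50⊕5c=0c, 00⊕5c=5c, 00⊕5c=5c, 00⊕5c=5c, 00⊕5c=5c, 00⊕5c=5c, 00⊕5c=5c.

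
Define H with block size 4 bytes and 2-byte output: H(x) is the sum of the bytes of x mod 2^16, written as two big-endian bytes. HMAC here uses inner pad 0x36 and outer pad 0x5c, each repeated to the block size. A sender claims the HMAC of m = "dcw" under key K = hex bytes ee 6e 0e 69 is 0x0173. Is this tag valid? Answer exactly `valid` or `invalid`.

valid

Key hex bytes ee 6e 0e 69 is exactly B = 4 bytes: K' = ee 6e 0e 69.
K' ⊕ ipad = d8 58 38 5f; K' ⊕ opad = b2 32 52 35.
Inner hash: sum = 216+88+56+95+100+99+119 = 773 → 03 05.
Outer hash (recomputed tag): sum = 178+50+82+53+3+5 = 371 → 01 73.
Recomputed tag = 0173; claimed = 0173 → match.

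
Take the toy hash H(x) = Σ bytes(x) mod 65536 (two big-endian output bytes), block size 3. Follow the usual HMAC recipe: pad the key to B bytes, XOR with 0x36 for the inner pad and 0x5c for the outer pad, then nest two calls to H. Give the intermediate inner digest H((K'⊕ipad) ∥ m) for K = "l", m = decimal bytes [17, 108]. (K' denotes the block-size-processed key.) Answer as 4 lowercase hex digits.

Key "l" = 6c is 1 byte ≤ B = 3; zero-pad to 3 bytes: K' = 6c 00 00.
K' ⊕ ipad = 5a 36 36.
Inner input = 5a 36 36 ∥ 11 6c.
Inner hash: sum = 90+54+54+17+108 = 323 → 01 43.

0143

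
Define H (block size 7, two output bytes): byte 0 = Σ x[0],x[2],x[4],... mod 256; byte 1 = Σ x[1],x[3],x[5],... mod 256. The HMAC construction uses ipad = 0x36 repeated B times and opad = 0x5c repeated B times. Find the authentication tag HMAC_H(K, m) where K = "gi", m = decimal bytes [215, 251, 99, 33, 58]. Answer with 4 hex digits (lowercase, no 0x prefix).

Key "gi" = 67 69 is 2 bytes ≤ B = 7; zero-pad to 7 bytes: K' = 67 69 00 00 00 00 00.
K' ⊕ ipad = 51 5f 36 36 36 36 36.  K' ⊕ opad = 3b 35 5c 5c 5c 5c 5c.
Inner input = (K'⊕ipad) ∥ m = 51 5f 36 36 36 36 36 ∥ d7 fb 63 21 3a.
Inner hash: even-index sum = 527 mod 256 = 15; odd-index sum = 575 mod 256 = 63 → 0f 3f.
Outer input = (K'⊕opad) ∥ inner = 3b 35 5c 5c 5c 5c 5c ∥ 0f 3f.
Outer hash (tag): even-index sum = 398 mod 256 = 142; odd-index sum = 252 mod 256 = 252 → 8e fc.

8efc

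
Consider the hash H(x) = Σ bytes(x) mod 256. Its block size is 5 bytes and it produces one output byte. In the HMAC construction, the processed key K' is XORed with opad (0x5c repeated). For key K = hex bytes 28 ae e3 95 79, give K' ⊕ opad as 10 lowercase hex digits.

74f2bfc925

Key hex bytes 28 ae e3 95 79 is exactly B = 5 bytes: K' = 28 ae e3 95 79.
XOR each byte with 0x5c: 28⊕5c=74, ae⊕5c=f2, e3⊕5c=bf, 95⊕5c=c9, 79⊕5c=25.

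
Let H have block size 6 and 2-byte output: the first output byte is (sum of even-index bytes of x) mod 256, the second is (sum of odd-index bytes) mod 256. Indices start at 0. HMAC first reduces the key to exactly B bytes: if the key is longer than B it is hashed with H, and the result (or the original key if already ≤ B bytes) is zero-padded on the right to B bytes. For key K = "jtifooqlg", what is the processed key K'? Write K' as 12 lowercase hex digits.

1ab500000000

|K| = 9 > B = 6, so first hash the key.
H(K): even-index sum = 538 mod 256 = 26; odd-index sum = 437 mod 256 = 181 → 1a b5.
Zero-pad H(K) = 1a b5 to 6 bytes: K' = 1a b5 00 00 00 00.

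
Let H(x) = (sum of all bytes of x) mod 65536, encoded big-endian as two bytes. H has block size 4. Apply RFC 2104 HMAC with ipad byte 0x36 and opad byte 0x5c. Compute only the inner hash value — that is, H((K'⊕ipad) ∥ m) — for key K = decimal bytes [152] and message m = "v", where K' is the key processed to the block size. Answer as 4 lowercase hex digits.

01c6

Key decimal bytes [152] = 98 is 1 byte ≤ B = 4; zero-pad to 4 bytes: K' = 98 00 00 00.
K' ⊕ ipad = ae 36 36 36.
Inner input = ae 36 36 36 ∥ 76.
Inner hash: sum = 174+54+54+54+118 = 454 → 01 c6.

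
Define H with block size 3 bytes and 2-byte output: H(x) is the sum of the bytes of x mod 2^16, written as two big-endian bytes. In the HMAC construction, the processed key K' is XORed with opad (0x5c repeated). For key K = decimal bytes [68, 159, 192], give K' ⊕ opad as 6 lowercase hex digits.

Key decimal bytes [68, 159, 192] = 44 9f c0 is exactly B = 3 bytes: K' = 44 9f c0.
XOR each byte with 0x5c: 44⊕5c=18, 9f⊕5c=c3, c0⊕5c=9c.

18c39c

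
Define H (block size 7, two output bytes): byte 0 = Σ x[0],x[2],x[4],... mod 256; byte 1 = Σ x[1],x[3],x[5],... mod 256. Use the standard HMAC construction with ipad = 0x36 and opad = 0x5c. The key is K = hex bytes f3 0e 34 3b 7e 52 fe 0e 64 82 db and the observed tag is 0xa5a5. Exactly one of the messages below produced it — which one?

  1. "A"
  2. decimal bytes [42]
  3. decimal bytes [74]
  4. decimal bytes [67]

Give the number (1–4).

3

Key hex bytes f3 0e 34 3b 7e 52 fe 0e 64 82 db is 11 bytes > B = 7, so hash it first: H(key) = e2 2b, then zero-pad to 7 bytes: K' = e2 2b 00 00 00 00 00.
K' ⊕ ipad = d4 1d 36 36 36 36 36; K' ⊕ opad = be 77 5c 5c 5c 5c 5c.
m1: inner = H(d4 1d 36 36 36 36 36 41) = 76 ca; tag = H(be 77 5c 5c 5c 5c 5c 76 ca) = 9ca5
m2: inner = H(d4 1d 36 36 36 36 36 2a) = 76 b3; tag = H(be 77 5c 5c 5c 5c 5c 76 b3) = 85a5
m3: inner = H(d4 1d 36 36 36 36 36 4a) = 76 d3; tag = H(be 77 5c 5c 5c 5c 5c 76 d3) = a5a5 ← matches
m4: inner = H(d4 1d 36 36 36 36 36 43) = 76 cc; tag = H(be 77 5c 5c 5c 5c 5c 76 cc) = 9ea5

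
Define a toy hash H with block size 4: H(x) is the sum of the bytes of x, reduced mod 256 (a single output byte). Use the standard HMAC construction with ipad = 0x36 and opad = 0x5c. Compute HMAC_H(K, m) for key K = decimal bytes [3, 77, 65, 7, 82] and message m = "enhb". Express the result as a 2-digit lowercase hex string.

e5

Key decimal bytes [3, 77, 65, 7, 82] = 03 4d 41 07 52 is 5 bytes > B = 4, so hash it first: H(key) = ea, then zero-pad to 4 bytes: K' = ea 00 00 00.
K' ⊕ ipad = dc 36 36 36.  K' ⊕ opad = b6 5c 5c 5c.
Inner input = (K'⊕ipad) ∥ m = dc 36 36 36 ∥ 65 6e 68 62.
Inner hash: sum = 220+54+54+54+101+110+104+98 = 795; mod 256 = 27 → 1b.
Outer input = (K'⊕opad) ∥ inner = b6 5c 5c 5c ∥ 1b.
Outer hash (tag): sum = 182+92+92+92+27 = 485; mod 256 = 229 → e5.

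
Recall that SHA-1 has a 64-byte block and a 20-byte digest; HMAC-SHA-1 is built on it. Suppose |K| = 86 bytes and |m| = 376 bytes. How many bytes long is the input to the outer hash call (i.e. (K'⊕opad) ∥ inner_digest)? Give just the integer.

84

Key is 86 > 64 bytes, so it is hashed to 20 bytes then zero-padded to 64: |K'| = 64.
Outer input = (K'⊕opad) ∥ H(inner) → 64 + 20 = 84 bytes.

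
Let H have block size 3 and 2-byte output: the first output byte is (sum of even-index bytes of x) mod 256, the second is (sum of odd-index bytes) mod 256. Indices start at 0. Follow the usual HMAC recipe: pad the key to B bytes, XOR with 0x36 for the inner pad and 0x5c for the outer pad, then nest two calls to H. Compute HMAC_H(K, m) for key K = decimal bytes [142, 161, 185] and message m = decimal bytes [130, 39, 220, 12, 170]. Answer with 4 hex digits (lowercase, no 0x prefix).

5677

Key decimal bytes [142, 161, 185] = 8e a1 b9 is exactly B = 3 bytes: K' = 8e a1 b9.
K' ⊕ ipad = b8 97 8f.  K' ⊕ opad = d2 fd e5.
Inner input = (K'⊕ipad) ∥ m = b8 97 8f ∥ 82 27 dc 0c aa.
Inner hash: even-index sum = 378 mod 256 = 122; odd-index sum = 671 mod 256 = 159 → 7a 9f.
Outer input = (K'⊕opad) ∥ inner = d2 fd e5 ∥ 7a 9f.
Outer hash (tag): even-index sum = 598 mod 256 = 86; odd-index sum = 375 mod 256 = 119 → 56 77.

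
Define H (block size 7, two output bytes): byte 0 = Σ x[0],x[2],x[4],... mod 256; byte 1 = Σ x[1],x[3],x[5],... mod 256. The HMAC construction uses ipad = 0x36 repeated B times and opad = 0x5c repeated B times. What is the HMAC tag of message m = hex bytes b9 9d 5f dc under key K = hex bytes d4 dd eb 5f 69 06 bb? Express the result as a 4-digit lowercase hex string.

f702

Key hex bytes d4 dd eb 5f 69 06 bb is exactly B = 7 bytes: K' = d4 dd eb 5f 69 06 bb.
K' ⊕ ipad = e2 eb dd 69 5f 30 8d.  K' ⊕ opad = 88 81 b7 03 35 5a e7.
Inner input = (K'⊕ipad) ∥ m = e2 eb dd 69 5f 30 8d ∥ b9 9d 5f dc.
Inner hash: even-index sum = 1060 mod 256 = 36; odd-index sum = 668 mod 256 = 156 → 24 9c.
Outer input = (K'⊕opad) ∥ inner = 88 81 b7 03 35 5a e7 ∥ 24 9c.
Outer hash (tag): even-index sum = 759 mod 256 = 247; odd-index sum = 258 mod 256 = 2 → f7 02.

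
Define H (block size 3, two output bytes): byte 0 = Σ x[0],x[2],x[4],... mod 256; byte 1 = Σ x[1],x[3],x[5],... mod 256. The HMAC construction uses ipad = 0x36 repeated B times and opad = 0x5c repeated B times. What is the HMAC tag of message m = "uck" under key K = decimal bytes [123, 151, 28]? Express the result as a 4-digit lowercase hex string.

Key decimal bytes [123, 151, 28] = 7b 97 1c is exactly B = 3 bytes: K' = 7b 97 1c.
K' ⊕ ipad = 4d a1 2a.  K' ⊕ opad = 27 cb 40.
Inner input = (K'⊕ipad) ∥ m = 4d a1 2a ∥ 75 63 6b.
Inner hash: even-index sum = 218 mod 256 = 218; odd-index sum = 385 mod 256 = 129 → da 81.
Outer input = (K'⊕opad) ∥ inner = 27 cb 40 ∥ da 81.
Outer hash (tag): even-index sum = 232 mod 256 = 232; odd-index sum = 421 mod 256 = 165 → e8 a5.

e8a5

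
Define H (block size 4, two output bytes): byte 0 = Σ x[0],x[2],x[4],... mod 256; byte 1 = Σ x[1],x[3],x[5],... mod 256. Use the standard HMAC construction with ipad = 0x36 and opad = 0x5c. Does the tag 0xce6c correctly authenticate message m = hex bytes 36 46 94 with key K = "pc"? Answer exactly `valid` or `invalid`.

valid

Key "pc" = 70 63 is 2 bytes ≤ B = 4; zero-pad to 4 bytes: K' = 70 63 00 00.
K' ⊕ ipad = 46 55 36 36; K' ⊕ opad = 2c 3f 5c 5c.
Inner hash: even-index sum = 326 mod 256 = 70; odd-index sum = 209 mod 256 = 209 → 46 d1.
Outer hash (recomputed tag): even-index sum = 206 mod 256 = 206; odd-index sum = 364 mod 256 = 108 → ce 6c.
Recomputed tag = ce6c; claimed = ce6c → match.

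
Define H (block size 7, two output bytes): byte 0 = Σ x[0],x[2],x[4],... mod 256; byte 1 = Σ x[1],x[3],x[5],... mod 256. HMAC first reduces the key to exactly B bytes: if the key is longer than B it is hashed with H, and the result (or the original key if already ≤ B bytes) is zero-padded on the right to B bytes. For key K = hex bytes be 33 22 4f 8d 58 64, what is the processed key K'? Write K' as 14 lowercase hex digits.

be33224f8d5864

Key hex bytes be 33 22 4f 8d 58 64 is exactly B = 7 bytes: K' = be 33 22 4f 8d 58 64.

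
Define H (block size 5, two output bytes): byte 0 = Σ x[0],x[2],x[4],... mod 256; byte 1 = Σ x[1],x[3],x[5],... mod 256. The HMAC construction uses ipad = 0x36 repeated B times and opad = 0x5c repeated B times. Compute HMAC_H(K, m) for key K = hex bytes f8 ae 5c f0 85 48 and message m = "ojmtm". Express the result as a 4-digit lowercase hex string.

8c4f

Key hex bytes f8 ae 5c f0 85 48 is 6 bytes > B = 5, so hash it first: H(key) = d9 e6, then zero-pad to 5 bytes: K' = d9 e6 00 00 00.
K' ⊕ ipad = ef d0 36 36 36.  K' ⊕ opad = 85 ba 5c 5c 5c.
Inner input = (K'⊕ipad) ∥ m = ef d0 36 36 36 ∥ 6f 6a 6d 74 6d.
Inner hash: even-index sum = 569 mod 256 = 57; odd-index sum = 591 mod 256 = 79 → 39 4f.
Outer input = (K'⊕opad) ∥ inner = 85 ba 5c 5c 5c ∥ 39 4f.
Outer hash (tag): even-index sum = 396 mod 256 = 140; odd-index sum = 335 mod 256 = 79 → 8c 4f.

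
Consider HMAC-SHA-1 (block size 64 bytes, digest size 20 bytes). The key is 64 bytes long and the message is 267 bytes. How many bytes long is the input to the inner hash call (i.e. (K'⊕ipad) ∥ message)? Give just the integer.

331

Key is 64 ≤ 64 bytes, zero-padded: |K'| = 64.
Inner input = (K'⊕ipad) ∥ m → 64 + 267 = 331 bytes.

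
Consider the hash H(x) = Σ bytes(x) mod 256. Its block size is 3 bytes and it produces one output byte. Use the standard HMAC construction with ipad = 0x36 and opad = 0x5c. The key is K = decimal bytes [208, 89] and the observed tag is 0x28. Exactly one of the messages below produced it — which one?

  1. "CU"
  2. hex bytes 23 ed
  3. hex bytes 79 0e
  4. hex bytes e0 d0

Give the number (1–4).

Key decimal bytes [208, 89] = d0 59 is 2 bytes ≤ B = 3; zero-pad to 3 bytes: K' = d0 59 00.
K' ⊕ ipad = e6 6f 36; K' ⊕ opad = 8c 05 5c.
m1: inner = H(e6 6f 36 43 55) = 23; tag = H(8c 05 5c 23) = 10
m2: inner = H(e6 6f 36 23 ed) = 9b; tag = H(8c 05 5c 9b) = 88
m3: inner = H(e6 6f 36 79 0e) = 12; tag = H(8c 05 5c 12) = ff
m4: inner = H(e6 6f 36 e0 d0) = 3b; tag = H(8c 05 5c 3b) = 28 ← matches

4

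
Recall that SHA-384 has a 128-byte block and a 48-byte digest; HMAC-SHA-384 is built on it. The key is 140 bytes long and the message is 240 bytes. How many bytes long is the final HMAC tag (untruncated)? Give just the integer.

48

The tag is one SHA-384 digest: 48 bytes.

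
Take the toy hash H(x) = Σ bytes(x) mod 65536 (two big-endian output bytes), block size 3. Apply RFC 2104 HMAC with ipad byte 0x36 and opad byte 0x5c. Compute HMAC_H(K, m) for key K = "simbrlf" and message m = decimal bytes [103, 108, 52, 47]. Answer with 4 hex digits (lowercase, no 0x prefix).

01e8

Key "simbrlf" = 73 69 6d 62 72 6c 66 is 7 bytes > B = 3, so hash it first: H(key) = 02 ef, then zero-pad to 3 bytes: K' = 02 ef 00.
K' ⊕ ipad = 34 d9 36.  K' ⊕ opad = 5e b3 5c.
Inner input = (K'⊕ipad) ∥ m = 34 d9 36 ∥ 67 6c 34 2f.
Inner hash: sum = 52+217+54+103+108+52+47 = 633 → 02 79.
Outer input = (K'⊕opad) ∥ inner = 5e b3 5c ∥ 02 79.
Outer hash (tag): sum = 94+179+92+2+121 = 488 → 01 e8.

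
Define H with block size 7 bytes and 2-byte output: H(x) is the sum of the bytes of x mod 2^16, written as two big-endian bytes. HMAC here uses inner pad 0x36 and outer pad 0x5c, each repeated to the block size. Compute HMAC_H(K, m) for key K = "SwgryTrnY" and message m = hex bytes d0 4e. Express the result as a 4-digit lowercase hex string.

0323

Key "SwgryTrnY" = 53 77 67 72 79 54 72 6e 59 is 9 bytes > B = 7, so hash it first: H(key) = 03 a9, then zero-pad to 7 bytes: K' = 03 a9 00 00 00 00 00.
K' ⊕ ipad = 35 9f 36 36 36 36 36.  K' ⊕ opad = 5f f5 5c 5c 5c 5c 5c.
Inner input = (K'⊕ipad) ∥ m = 35 9f 36 36 36 36 36 ∥ d0 4e.
Inner hash: sum = 53+159+54+54+54+54+54+208+78 = 768 → 03 00.
Outer input = (K'⊕opad) ∥ inner = 5f f5 5c 5c 5c 5c 5c ∥ 03 00.
Outer hash (tag): sum = 95+245+92+92+92+92+92+3+0 = 803 → 03 23.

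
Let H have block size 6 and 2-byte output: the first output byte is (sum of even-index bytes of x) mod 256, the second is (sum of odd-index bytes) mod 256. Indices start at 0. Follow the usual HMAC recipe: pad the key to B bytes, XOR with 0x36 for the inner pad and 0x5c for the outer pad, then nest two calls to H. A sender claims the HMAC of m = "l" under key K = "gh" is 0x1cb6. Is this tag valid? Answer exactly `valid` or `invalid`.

valid

Key "gh" = 67 68 is 2 bytes ≤ B = 6; zero-pad to 6 bytes: K' = 67 68 00 00 00 00.
K' ⊕ ipad = 51 5e 36 36 36 36; K' ⊕ opad = 3b 34 5c 5c 5c 5c.
Inner hash: even-index sum = 297 mod 256 = 41; odd-index sum = 202 mod 256 = 202 → 29 ca.
Outer hash (recomputed tag): even-index sum = 284 mod 256 = 28; odd-index sum = 438 mod 256 = 182 → 1c b6.
Recomputed tag = 1cb6; claimed = 1cb6 → match.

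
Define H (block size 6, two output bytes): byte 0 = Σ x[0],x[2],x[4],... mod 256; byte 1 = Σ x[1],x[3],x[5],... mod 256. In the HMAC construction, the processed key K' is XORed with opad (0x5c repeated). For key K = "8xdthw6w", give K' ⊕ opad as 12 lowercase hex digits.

66865c5c5c5c

Key "8xdthw6w" = 38 78 64 74 68 77 36 77 is 8 bytes > B = 6, so hash it first: H(key) = 3a da, then zero-pad to 6 bytes: K' = 3a da 00 00 00 00.
XOR each byte with 0x5c: 3a⊕5c=66, da⊕5c=86, 00⊕5c=5c, 00⊕5c=5c, 00⊕5c=5c, 00⊕5c=5c.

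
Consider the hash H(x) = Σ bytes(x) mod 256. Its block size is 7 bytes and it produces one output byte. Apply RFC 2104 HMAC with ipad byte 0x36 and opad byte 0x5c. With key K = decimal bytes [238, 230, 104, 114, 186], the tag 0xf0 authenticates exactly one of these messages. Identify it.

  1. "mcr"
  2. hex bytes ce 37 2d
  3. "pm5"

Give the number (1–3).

1

Key decimal bytes [238, 230, 104, 114, 186] = ee e6 68 72 ba is 5 bytes ≤ B = 7; zero-pad to 7 bytes: K' = ee e6 68 72 ba 00 00.
K' ⊕ ipad = d8 d0 5e 44 8c 36 36; K' ⊕ opad = b2 ba 34 2e e6 5c 5c.
m1: inner = H(d8 d0 5e 44 8c 36 36 6d 63 72) = 84; tag = H(b2 ba 34 2e e6 5c 5c 84) = f0 ← matches
m2: inner = H(d8 d0 5e 44 8c 36 36 ce 37 2d) = 74; tag = H(b2 ba 34 2e e6 5c 5c 74) = e0
m3: inner = H(d8 d0 5e 44 8c 36 36 70 6d 35) = 54; tag = H(b2 ba 34 2e e6 5c 5c 54) = c0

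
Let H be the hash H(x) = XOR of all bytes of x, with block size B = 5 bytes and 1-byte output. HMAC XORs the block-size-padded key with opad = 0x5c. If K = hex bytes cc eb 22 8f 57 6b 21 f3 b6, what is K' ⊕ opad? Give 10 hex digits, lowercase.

8e5c5c5c5c

Key hex bytes cc eb 22 8f 57 6b 21 f3 b6 is 9 bytes > B = 5, so hash it first: H(key) = d2, then zero-pad to 5 bytes: K' = d2 00 00 00 00.
XOR each byte with 0x5c: d2⊕5c=8e, 00⊕5c=5c, 00⊕5c=5c, 00⊕5c=5c, 00⊕5c=5c.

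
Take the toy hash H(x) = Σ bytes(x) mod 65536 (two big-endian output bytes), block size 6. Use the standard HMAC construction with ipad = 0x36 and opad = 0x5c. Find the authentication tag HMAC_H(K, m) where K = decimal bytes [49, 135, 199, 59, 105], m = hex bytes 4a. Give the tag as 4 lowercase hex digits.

0372

Key decimal bytes [49, 135, 199, 59, 105] = 31 87 c7 3b 69 is 5 bytes ≤ B = 6; zero-pad to 6 bytes: K' = 31 87 c7 3b 69 00.
K' ⊕ ipad = 07 b1 f1 0d 5f 36.  K' ⊕ opad = 6d db 9b 67 35 5c.
Inner input = (K'⊕ipad) ∥ m = 07 b1 f1 0d 5f 36 ∥ 4a.
Inner hash: sum = 7+177+241+13+95+54+74 = 661 → 02 95.
Outer input = (K'⊕opad) ∥ inner = 6d db 9b 67 35 5c ∥ 02 95.
Outer hash (tag): sum = 109+219+155+103+53+92+2+149 = 882 → 03 72.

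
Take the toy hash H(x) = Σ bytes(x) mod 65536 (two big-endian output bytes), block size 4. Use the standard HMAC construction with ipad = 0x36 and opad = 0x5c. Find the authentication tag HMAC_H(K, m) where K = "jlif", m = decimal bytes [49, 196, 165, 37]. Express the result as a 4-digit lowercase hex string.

00fc

Key "jlif" = 6a 6c 69 66 is exactly B = 4 bytes: K' = 6a 6c 69 66.
K' ⊕ ipad = 5c 5a 5f 50.  K' ⊕ opad = 36 30 35 3a.
Inner input = (K'⊕ipad) ∥ m = 5c 5a 5f 50 ∥ 31 c4 a5 25.
Inner hash: sum = 92+90+95+80+49+196+165+37 = 804 → 03 24.
Outer input = (K'⊕opad) ∥ inner = 36 30 35 3a ∥ 03 24.
Outer hash (tag): sum = 54+48+53+58+3+36 = 252 → 00 fc.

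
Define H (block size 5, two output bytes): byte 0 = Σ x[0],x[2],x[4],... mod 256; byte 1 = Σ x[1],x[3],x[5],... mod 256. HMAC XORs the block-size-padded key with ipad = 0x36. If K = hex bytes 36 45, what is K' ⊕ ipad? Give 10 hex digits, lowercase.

Key hex bytes 36 45 is 2 bytes ≤ B = 5; zero-pad to 5 bytes: K' = 36 45 00 00 00.
XOR each byte with 0x36: 36⊕36=00, 45⊕36=73, 00⊕36=36, 00⊕36=36, 00⊕36=36.

0073363636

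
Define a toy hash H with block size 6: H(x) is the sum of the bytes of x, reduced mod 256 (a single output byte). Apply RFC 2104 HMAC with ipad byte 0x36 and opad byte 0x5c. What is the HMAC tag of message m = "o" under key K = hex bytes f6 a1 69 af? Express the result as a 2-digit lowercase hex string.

b1

Key hex bytes f6 a1 69 af is 4 bytes ≤ B = 6; zero-pad to 6 bytes: K' = f6 a1 69 af 00 00.
K' ⊕ ipad = c0 97 5f 99 36 36.  K' ⊕ opad = aa fd 35 f3 5c 5c.
Inner input = (K'⊕ipad) ∥ m = c0 97 5f 99 36 36 ∥ 6f.
Inner hash: sum = 192+151+95+153+54+54+111 = 810; mod 256 = 42 → 2a.
Outer input = (K'⊕opad) ∥ inner = aa fd 35 f3 5c 5c ∥ 2a.
Outer hash (tag): sum = 170+253+53+243+92+92+42 = 945; mod 256 = 177 → b1.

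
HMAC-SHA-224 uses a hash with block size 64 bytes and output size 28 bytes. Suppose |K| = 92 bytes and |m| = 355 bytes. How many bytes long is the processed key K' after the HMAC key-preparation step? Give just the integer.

64

Key is 92 > 64 bytes, so it is hashed to 28 bytes then zero-padded to 64: |K'| = 64.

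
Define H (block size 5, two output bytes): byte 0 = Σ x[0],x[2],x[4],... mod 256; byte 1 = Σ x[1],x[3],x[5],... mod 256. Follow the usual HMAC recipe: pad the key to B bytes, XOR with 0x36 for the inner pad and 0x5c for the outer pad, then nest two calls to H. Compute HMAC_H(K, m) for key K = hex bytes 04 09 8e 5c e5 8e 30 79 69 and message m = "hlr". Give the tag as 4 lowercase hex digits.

Key hex bytes 04 09 8e 5c e5 8e 30 79 69 is 9 bytes > B = 5, so hash it first: H(key) = 10 6c, then zero-pad to 5 bytes: K' = 10 6c 00 00 00.
K' ⊕ ipad = 26 5a 36 36 36.  K' ⊕ opad = 4c 30 5c 5c 5c.
Inner input = (K'⊕ipad) ∥ m = 26 5a 36 36 36 ∥ 68 6c 72.
Inner hash: even-index sum = 254 mod 256 = 254; odd-index sum = 362 mod 256 = 106 → fe 6a.
Outer input = (K'⊕opad) ∥ inner = 4c 30 5c 5c 5c ∥ fe 6a.
Outer hash (tag): even-index sum = 366 mod 256 = 110; odd-index sum = 394 mod 256 = 138 → 6e 8a.

6e8a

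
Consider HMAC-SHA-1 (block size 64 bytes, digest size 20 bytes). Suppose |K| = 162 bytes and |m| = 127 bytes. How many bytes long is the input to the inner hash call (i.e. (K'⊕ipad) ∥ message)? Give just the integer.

191

Key is 162 > 64 bytes, so it is hashed to 20 bytes then zero-padded to 64: |K'| = 64.
Inner input = (K'⊕ipad) ∥ m → 64 + 127 = 191 bytes.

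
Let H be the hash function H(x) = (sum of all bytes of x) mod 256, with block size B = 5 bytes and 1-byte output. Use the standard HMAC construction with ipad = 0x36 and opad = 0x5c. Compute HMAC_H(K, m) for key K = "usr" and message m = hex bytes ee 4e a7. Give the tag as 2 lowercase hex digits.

59

Key "usr" = 75 73 72 is 3 bytes ≤ B = 5; zero-pad to 5 bytes: K' = 75 73 72 00 00.
K' ⊕ ipad = 43 45 44 36 36.  K' ⊕ opad = 29 2f 2e 5c 5c.
Inner input = (K'⊕ipad) ∥ m = 43 45 44 36 36 ∥ ee 4e a7.
Inner hash: sum = 67+69+68+54+54+238+78+167 = 795; mod 256 = 27 → 1b.
Outer input = (K'⊕opad) ∥ inner = 29 2f 2e 5c 5c ∥ 1b.
Outer hash (tag): sum = 41+47+46+92+92+27 = 345; mod 256 = 89 → 59.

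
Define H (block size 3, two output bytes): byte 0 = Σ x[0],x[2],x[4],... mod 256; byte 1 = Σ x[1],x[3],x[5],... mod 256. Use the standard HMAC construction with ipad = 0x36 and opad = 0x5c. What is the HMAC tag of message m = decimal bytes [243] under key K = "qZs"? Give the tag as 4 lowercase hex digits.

Key "qZs" = 71 5a 73 is exactly B = 3 bytes: K' = 71 5a 73.
K' ⊕ ipad = 47 6c 45.  K' ⊕ opad = 2d 06 2f.
Inner input = (K'⊕ipad) ∥ m = 47 6c 45 ∥ f3.
Inner hash: even-index sum = 140 mod 256 = 140; odd-index sum = 351 mod 256 = 95 → 8c 5f.
Outer input = (K'⊕opad) ∥ inner = 2d 06 2f ∥ 8c 5f.
Outer hash (tag): even-index sum = 187 mod 256 = 187; odd-index sum = 146 mod 256 = 146 → bb 92.

bb92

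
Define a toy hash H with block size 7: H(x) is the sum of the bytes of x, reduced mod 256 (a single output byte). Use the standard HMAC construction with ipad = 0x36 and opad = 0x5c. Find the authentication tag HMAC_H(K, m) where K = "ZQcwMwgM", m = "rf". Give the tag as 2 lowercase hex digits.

b0

Key "ZQcwMwgM" = 5a 51 63 77 4d 77 67 4d is 8 bytes > B = 7, so hash it first: H(key) = fd, then zero-pad to 7 bytes: K' = fd 00 00 00 00 00 00.
K' ⊕ ipad = cb 36 36 36 36 36 36.  K' ⊕ opad = a1 5c 5c 5c 5c 5c 5c.
Inner input = (K'⊕ipad) ∥ m = cb 36 36 36 36 36 36 ∥ 72 66.
Inner hash: sum = 203+54+54+54+54+54+54+114+102 = 743; mod 256 = 231 → e7.
Outer input = (K'⊕opad) ∥ inner = a1 5c 5c 5c 5c 5c 5c ∥ e7.
Outer hash (tag): sum = 161+92+92+92+92+92+92+231 = 944; mod 256 = 176 → b0.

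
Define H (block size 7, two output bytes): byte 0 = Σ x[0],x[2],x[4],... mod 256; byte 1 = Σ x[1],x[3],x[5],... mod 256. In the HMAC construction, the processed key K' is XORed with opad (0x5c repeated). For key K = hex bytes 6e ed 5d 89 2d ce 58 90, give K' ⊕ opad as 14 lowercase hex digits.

0c885c5c5c5c5c

Key hex bytes 6e ed 5d 89 2d ce 58 90 is 8 bytes > B = 7, so hash it first: H(key) = 50 d4, then zero-pad to 7 bytes: K' = 50 d4 00 00 00 00 00.
XOR each byte with 0x5c: 50⊕5c=0c, d4⊕5c=88, 00⊕5c=5c, 00⊕5c=5c, 00⊕5c=5c, 00⊕5c=5c, 00⊕5c=5c.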